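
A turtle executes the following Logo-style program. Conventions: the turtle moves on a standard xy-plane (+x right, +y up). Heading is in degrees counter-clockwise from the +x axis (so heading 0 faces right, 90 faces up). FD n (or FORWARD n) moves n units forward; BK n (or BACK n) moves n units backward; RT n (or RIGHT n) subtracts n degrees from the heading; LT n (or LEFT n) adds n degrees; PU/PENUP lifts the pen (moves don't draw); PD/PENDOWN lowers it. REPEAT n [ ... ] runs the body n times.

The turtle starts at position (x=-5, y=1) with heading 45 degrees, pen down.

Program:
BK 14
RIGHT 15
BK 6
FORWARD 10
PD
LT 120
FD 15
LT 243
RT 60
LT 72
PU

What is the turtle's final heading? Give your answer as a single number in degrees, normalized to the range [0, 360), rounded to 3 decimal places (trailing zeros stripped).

Executing turtle program step by step:
Start: pos=(-5,1), heading=45, pen down
BK 14: (-5,1) -> (-14.899,-8.899) [heading=45, draw]
RT 15: heading 45 -> 30
BK 6: (-14.899,-8.899) -> (-20.096,-11.899) [heading=30, draw]
FD 10: (-20.096,-11.899) -> (-11.435,-6.899) [heading=30, draw]
PD: pen down
LT 120: heading 30 -> 150
FD 15: (-11.435,-6.899) -> (-24.426,0.601) [heading=150, draw]
LT 243: heading 150 -> 33
RT 60: heading 33 -> 333
LT 72: heading 333 -> 45
PU: pen up
Final: pos=(-24.426,0.601), heading=45, 4 segment(s) drawn

Answer: 45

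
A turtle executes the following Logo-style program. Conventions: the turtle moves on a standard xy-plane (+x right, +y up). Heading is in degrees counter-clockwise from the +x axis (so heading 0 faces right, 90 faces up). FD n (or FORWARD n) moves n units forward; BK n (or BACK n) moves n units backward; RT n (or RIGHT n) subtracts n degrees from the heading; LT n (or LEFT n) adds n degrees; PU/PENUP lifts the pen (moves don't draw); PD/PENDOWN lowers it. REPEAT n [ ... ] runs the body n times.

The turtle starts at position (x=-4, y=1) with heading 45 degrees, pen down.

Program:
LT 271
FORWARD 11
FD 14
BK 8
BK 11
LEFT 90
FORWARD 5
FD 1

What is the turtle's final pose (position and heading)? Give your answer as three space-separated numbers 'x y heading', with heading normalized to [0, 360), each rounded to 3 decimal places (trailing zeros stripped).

Executing turtle program step by step:
Start: pos=(-4,1), heading=45, pen down
LT 271: heading 45 -> 316
FD 11: (-4,1) -> (3.913,-6.641) [heading=316, draw]
FD 14: (3.913,-6.641) -> (13.983,-16.366) [heading=316, draw]
BK 8: (13.983,-16.366) -> (8.229,-10.809) [heading=316, draw]
BK 11: (8.229,-10.809) -> (0.316,-3.168) [heading=316, draw]
LT 90: heading 316 -> 46
FD 5: (0.316,-3.168) -> (3.789,0.429) [heading=46, draw]
FD 1: (3.789,0.429) -> (4.484,1.148) [heading=46, draw]
Final: pos=(4.484,1.148), heading=46, 6 segment(s) drawn

Answer: 4.484 1.148 46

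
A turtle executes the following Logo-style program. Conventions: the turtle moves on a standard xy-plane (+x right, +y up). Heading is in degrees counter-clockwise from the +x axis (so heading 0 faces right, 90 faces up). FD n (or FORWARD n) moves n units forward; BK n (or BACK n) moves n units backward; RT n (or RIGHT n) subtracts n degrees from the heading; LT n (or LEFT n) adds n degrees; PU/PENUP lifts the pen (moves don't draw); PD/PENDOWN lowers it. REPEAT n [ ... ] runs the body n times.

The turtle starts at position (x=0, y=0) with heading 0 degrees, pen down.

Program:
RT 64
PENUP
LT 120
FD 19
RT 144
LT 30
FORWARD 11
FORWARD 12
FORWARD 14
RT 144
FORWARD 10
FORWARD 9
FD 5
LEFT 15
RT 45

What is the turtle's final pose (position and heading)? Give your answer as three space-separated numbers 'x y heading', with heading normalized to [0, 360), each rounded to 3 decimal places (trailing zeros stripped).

Answer: 7.979 -6.636 128

Derivation:
Executing turtle program step by step:
Start: pos=(0,0), heading=0, pen down
RT 64: heading 0 -> 296
PU: pen up
LT 120: heading 296 -> 56
FD 19: (0,0) -> (10.625,15.752) [heading=56, move]
RT 144: heading 56 -> 272
LT 30: heading 272 -> 302
FD 11: (10.625,15.752) -> (16.454,6.423) [heading=302, move]
FD 12: (16.454,6.423) -> (22.813,-3.753) [heading=302, move]
FD 14: (22.813,-3.753) -> (30.232,-15.626) [heading=302, move]
RT 144: heading 302 -> 158
FD 10: (30.232,-15.626) -> (20.96,-11.88) [heading=158, move]
FD 9: (20.96,-11.88) -> (12.615,-8.509) [heading=158, move]
FD 5: (12.615,-8.509) -> (7.979,-6.636) [heading=158, move]
LT 15: heading 158 -> 173
RT 45: heading 173 -> 128
Final: pos=(7.979,-6.636), heading=128, 0 segment(s) drawn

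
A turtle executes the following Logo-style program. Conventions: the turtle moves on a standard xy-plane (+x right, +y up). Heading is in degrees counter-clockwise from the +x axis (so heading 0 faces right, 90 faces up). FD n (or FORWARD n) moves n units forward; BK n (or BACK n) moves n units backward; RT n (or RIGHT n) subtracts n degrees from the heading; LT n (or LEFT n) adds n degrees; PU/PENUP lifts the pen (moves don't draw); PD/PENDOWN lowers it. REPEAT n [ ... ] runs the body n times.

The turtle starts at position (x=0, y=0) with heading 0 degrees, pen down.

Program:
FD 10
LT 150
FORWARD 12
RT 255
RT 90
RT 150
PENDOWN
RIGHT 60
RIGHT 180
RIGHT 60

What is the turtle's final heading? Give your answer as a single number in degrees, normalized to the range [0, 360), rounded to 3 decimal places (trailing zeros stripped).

Executing turtle program step by step:
Start: pos=(0,0), heading=0, pen down
FD 10: (0,0) -> (10,0) [heading=0, draw]
LT 150: heading 0 -> 150
FD 12: (10,0) -> (-0.392,6) [heading=150, draw]
RT 255: heading 150 -> 255
RT 90: heading 255 -> 165
RT 150: heading 165 -> 15
PD: pen down
RT 60: heading 15 -> 315
RT 180: heading 315 -> 135
RT 60: heading 135 -> 75
Final: pos=(-0.392,6), heading=75, 2 segment(s) drawn

Answer: 75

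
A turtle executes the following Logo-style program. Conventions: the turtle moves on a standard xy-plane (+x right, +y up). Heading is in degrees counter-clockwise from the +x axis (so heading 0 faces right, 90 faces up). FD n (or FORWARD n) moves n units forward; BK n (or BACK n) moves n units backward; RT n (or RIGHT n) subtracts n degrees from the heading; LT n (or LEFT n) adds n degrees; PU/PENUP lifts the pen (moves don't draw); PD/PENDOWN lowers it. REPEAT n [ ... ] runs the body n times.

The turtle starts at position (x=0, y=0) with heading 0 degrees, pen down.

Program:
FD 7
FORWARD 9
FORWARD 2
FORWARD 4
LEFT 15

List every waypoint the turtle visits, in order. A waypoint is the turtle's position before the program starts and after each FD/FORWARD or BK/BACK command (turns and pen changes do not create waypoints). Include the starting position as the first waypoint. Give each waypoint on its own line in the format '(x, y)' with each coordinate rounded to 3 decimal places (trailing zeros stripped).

Executing turtle program step by step:
Start: pos=(0,0), heading=0, pen down
FD 7: (0,0) -> (7,0) [heading=0, draw]
FD 9: (7,0) -> (16,0) [heading=0, draw]
FD 2: (16,0) -> (18,0) [heading=0, draw]
FD 4: (18,0) -> (22,0) [heading=0, draw]
LT 15: heading 0 -> 15
Final: pos=(22,0), heading=15, 4 segment(s) drawn
Waypoints (5 total):
(0, 0)
(7, 0)
(16, 0)
(18, 0)
(22, 0)

Answer: (0, 0)
(7, 0)
(16, 0)
(18, 0)
(22, 0)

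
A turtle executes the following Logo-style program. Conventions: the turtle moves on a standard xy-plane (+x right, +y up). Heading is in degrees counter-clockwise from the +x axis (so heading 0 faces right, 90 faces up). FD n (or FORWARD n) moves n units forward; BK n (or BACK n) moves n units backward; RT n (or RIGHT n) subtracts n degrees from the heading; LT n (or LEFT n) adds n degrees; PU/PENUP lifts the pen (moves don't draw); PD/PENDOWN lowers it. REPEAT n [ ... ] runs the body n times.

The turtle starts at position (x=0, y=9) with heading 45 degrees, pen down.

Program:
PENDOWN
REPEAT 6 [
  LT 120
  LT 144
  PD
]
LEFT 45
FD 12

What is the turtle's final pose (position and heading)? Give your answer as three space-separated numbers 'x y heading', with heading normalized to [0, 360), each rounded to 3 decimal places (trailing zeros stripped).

Answer: -7.053 -0.708 234

Derivation:
Executing turtle program step by step:
Start: pos=(0,9), heading=45, pen down
PD: pen down
REPEAT 6 [
  -- iteration 1/6 --
  LT 120: heading 45 -> 165
  LT 144: heading 165 -> 309
  PD: pen down
  -- iteration 2/6 --
  LT 120: heading 309 -> 69
  LT 144: heading 69 -> 213
  PD: pen down
  -- iteration 3/6 --
  LT 120: heading 213 -> 333
  LT 144: heading 333 -> 117
  PD: pen down
  -- iteration 4/6 --
  LT 120: heading 117 -> 237
  LT 144: heading 237 -> 21
  PD: pen down
  -- iteration 5/6 --
  LT 120: heading 21 -> 141
  LT 144: heading 141 -> 285
  PD: pen down
  -- iteration 6/6 --
  LT 120: heading 285 -> 45
  LT 144: heading 45 -> 189
  PD: pen down
]
LT 45: heading 189 -> 234
FD 12: (0,9) -> (-7.053,-0.708) [heading=234, draw]
Final: pos=(-7.053,-0.708), heading=234, 1 segment(s) drawn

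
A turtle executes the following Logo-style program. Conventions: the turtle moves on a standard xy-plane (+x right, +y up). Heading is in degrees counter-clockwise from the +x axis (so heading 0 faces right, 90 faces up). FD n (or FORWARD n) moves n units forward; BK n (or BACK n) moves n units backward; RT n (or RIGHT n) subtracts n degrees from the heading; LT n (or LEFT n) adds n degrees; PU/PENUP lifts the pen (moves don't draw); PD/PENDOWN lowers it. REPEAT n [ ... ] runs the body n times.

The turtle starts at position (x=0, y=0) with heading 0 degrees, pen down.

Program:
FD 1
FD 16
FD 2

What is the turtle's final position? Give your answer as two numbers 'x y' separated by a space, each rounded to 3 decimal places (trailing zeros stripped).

Executing turtle program step by step:
Start: pos=(0,0), heading=0, pen down
FD 1: (0,0) -> (1,0) [heading=0, draw]
FD 16: (1,0) -> (17,0) [heading=0, draw]
FD 2: (17,0) -> (19,0) [heading=0, draw]
Final: pos=(19,0), heading=0, 3 segment(s) drawn

Answer: 19 0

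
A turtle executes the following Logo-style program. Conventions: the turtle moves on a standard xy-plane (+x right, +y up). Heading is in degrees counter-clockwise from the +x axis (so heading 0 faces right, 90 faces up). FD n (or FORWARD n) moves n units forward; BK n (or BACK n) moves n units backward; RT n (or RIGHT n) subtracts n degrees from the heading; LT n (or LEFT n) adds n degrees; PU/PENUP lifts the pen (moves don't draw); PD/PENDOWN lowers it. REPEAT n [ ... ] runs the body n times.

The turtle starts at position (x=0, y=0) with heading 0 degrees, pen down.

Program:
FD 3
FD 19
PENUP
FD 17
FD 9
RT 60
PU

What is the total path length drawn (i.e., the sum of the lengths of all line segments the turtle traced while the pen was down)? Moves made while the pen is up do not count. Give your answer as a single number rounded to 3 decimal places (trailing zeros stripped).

Answer: 22

Derivation:
Executing turtle program step by step:
Start: pos=(0,0), heading=0, pen down
FD 3: (0,0) -> (3,0) [heading=0, draw]
FD 19: (3,0) -> (22,0) [heading=0, draw]
PU: pen up
FD 17: (22,0) -> (39,0) [heading=0, move]
FD 9: (39,0) -> (48,0) [heading=0, move]
RT 60: heading 0 -> 300
PU: pen up
Final: pos=(48,0), heading=300, 2 segment(s) drawn

Segment lengths:
  seg 1: (0,0) -> (3,0), length = 3
  seg 2: (3,0) -> (22,0), length = 19
Total = 22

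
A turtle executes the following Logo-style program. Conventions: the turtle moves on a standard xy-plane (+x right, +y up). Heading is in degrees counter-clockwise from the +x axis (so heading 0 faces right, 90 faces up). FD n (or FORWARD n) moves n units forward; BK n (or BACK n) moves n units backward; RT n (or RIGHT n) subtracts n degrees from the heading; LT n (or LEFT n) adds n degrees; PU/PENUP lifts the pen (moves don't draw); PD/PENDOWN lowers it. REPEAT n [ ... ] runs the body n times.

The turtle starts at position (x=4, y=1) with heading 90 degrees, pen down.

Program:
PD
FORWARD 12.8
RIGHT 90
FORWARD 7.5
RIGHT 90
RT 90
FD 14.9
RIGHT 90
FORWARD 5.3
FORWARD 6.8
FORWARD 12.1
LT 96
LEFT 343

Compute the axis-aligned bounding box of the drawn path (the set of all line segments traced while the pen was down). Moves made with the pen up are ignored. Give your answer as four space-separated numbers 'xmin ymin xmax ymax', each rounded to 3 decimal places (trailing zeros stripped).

Executing turtle program step by step:
Start: pos=(4,1), heading=90, pen down
PD: pen down
FD 12.8: (4,1) -> (4,13.8) [heading=90, draw]
RT 90: heading 90 -> 0
FD 7.5: (4,13.8) -> (11.5,13.8) [heading=0, draw]
RT 90: heading 0 -> 270
RT 90: heading 270 -> 180
FD 14.9: (11.5,13.8) -> (-3.4,13.8) [heading=180, draw]
RT 90: heading 180 -> 90
FD 5.3: (-3.4,13.8) -> (-3.4,19.1) [heading=90, draw]
FD 6.8: (-3.4,19.1) -> (-3.4,25.9) [heading=90, draw]
FD 12.1: (-3.4,25.9) -> (-3.4,38) [heading=90, draw]
LT 96: heading 90 -> 186
LT 343: heading 186 -> 169
Final: pos=(-3.4,38), heading=169, 6 segment(s) drawn

Segment endpoints: x in {-3.4, -3.4, -3.4, -3.4, 4, 4, 11.5}, y in {1, 13.8, 13.8, 19.1, 25.9, 38}
xmin=-3.4, ymin=1, xmax=11.5, ymax=38

Answer: -3.4 1 11.5 38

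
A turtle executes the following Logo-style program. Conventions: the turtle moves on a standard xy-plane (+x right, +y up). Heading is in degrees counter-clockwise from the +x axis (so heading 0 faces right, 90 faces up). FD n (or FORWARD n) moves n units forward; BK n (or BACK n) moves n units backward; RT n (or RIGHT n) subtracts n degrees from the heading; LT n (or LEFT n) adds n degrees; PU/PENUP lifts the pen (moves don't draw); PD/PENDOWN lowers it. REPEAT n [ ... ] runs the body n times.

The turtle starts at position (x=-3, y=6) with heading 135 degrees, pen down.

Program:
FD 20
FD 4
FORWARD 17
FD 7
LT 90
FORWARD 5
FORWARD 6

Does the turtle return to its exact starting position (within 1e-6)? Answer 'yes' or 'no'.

Answer: no

Derivation:
Executing turtle program step by step:
Start: pos=(-3,6), heading=135, pen down
FD 20: (-3,6) -> (-17.142,20.142) [heading=135, draw]
FD 4: (-17.142,20.142) -> (-19.971,22.971) [heading=135, draw]
FD 17: (-19.971,22.971) -> (-31.991,34.991) [heading=135, draw]
FD 7: (-31.991,34.991) -> (-36.941,39.941) [heading=135, draw]
LT 90: heading 135 -> 225
FD 5: (-36.941,39.941) -> (-40.477,36.406) [heading=225, draw]
FD 6: (-40.477,36.406) -> (-44.719,32.163) [heading=225, draw]
Final: pos=(-44.719,32.163), heading=225, 6 segment(s) drawn

Start position: (-3, 6)
Final position: (-44.719, 32.163)
Distance = 49.244; >= 1e-6 -> NOT closed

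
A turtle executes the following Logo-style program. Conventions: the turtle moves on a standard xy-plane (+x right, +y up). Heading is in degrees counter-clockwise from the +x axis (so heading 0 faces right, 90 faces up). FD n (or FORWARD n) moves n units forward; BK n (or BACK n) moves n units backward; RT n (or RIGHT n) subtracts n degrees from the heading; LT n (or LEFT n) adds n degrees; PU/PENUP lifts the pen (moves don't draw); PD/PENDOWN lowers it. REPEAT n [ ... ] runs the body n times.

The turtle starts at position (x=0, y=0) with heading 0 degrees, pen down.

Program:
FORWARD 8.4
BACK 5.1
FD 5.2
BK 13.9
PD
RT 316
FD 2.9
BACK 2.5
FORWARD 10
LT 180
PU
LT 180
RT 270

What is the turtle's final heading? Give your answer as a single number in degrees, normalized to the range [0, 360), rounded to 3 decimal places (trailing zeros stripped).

Executing turtle program step by step:
Start: pos=(0,0), heading=0, pen down
FD 8.4: (0,0) -> (8.4,0) [heading=0, draw]
BK 5.1: (8.4,0) -> (3.3,0) [heading=0, draw]
FD 5.2: (3.3,0) -> (8.5,0) [heading=0, draw]
BK 13.9: (8.5,0) -> (-5.4,0) [heading=0, draw]
PD: pen down
RT 316: heading 0 -> 44
FD 2.9: (-5.4,0) -> (-3.314,2.015) [heading=44, draw]
BK 2.5: (-3.314,2.015) -> (-5.112,0.278) [heading=44, draw]
FD 10: (-5.112,0.278) -> (2.081,7.224) [heading=44, draw]
LT 180: heading 44 -> 224
PU: pen up
LT 180: heading 224 -> 44
RT 270: heading 44 -> 134
Final: pos=(2.081,7.224), heading=134, 7 segment(s) drawn

Answer: 134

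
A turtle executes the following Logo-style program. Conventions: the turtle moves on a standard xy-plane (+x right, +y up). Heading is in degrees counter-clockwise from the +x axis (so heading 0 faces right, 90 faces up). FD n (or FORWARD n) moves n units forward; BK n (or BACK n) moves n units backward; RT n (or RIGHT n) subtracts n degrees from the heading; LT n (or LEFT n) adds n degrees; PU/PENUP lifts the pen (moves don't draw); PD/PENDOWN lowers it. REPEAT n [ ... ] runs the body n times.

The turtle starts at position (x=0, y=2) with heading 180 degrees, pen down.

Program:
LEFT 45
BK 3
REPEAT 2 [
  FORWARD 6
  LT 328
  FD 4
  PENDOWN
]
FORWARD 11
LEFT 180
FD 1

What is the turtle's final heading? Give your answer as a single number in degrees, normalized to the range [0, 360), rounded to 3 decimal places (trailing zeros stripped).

Executing turtle program step by step:
Start: pos=(0,2), heading=180, pen down
LT 45: heading 180 -> 225
BK 3: (0,2) -> (2.121,4.121) [heading=225, draw]
REPEAT 2 [
  -- iteration 1/2 --
  FD 6: (2.121,4.121) -> (-2.121,-0.121) [heading=225, draw]
  LT 328: heading 225 -> 193
  FD 4: (-2.121,-0.121) -> (-6.019,-1.021) [heading=193, draw]
  PD: pen down
  -- iteration 2/2 --
  FD 6: (-6.019,-1.021) -> (-11.865,-2.371) [heading=193, draw]
  LT 328: heading 193 -> 161
  FD 4: (-11.865,-2.371) -> (-15.647,-1.069) [heading=161, draw]
  PD: pen down
]
FD 11: (-15.647,-1.069) -> (-26.048,2.513) [heading=161, draw]
LT 180: heading 161 -> 341
FD 1: (-26.048,2.513) -> (-25.102,2.187) [heading=341, draw]
Final: pos=(-25.102,2.187), heading=341, 7 segment(s) drawn

Answer: 341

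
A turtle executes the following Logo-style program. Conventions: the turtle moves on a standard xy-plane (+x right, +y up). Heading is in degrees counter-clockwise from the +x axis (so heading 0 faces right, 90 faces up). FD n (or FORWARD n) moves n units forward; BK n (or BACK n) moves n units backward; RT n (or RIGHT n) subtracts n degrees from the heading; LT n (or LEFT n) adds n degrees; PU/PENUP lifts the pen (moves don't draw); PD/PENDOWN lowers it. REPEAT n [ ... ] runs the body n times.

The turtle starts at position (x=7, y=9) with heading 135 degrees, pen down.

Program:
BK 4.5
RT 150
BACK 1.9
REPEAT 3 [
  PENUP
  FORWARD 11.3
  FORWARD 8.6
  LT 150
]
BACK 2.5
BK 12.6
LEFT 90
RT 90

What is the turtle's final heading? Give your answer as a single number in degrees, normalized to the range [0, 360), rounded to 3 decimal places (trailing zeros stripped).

Answer: 75

Derivation:
Executing turtle program step by step:
Start: pos=(7,9), heading=135, pen down
BK 4.5: (7,9) -> (10.182,5.818) [heading=135, draw]
RT 150: heading 135 -> 345
BK 1.9: (10.182,5.818) -> (8.347,6.31) [heading=345, draw]
REPEAT 3 [
  -- iteration 1/3 --
  PU: pen up
  FD 11.3: (8.347,6.31) -> (19.262,3.385) [heading=345, move]
  FD 8.6: (19.262,3.385) -> (27.569,1.159) [heading=345, move]
  LT 150: heading 345 -> 135
  -- iteration 2/3 --
  PU: pen up
  FD 11.3: (27.569,1.159) -> (19.578,9.15) [heading=135, move]
  FD 8.6: (19.578,9.15) -> (13.497,15.231) [heading=135, move]
  LT 150: heading 135 -> 285
  -- iteration 3/3 --
  PU: pen up
  FD 11.3: (13.497,15.231) -> (16.422,4.316) [heading=285, move]
  FD 8.6: (16.422,4.316) -> (18.648,-3.991) [heading=285, move]
  LT 150: heading 285 -> 75
]
BK 2.5: (18.648,-3.991) -> (18.001,-6.406) [heading=75, move]
BK 12.6: (18.001,-6.406) -> (14.74,-18.577) [heading=75, move]
LT 90: heading 75 -> 165
RT 90: heading 165 -> 75
Final: pos=(14.74,-18.577), heading=75, 2 segment(s) drawn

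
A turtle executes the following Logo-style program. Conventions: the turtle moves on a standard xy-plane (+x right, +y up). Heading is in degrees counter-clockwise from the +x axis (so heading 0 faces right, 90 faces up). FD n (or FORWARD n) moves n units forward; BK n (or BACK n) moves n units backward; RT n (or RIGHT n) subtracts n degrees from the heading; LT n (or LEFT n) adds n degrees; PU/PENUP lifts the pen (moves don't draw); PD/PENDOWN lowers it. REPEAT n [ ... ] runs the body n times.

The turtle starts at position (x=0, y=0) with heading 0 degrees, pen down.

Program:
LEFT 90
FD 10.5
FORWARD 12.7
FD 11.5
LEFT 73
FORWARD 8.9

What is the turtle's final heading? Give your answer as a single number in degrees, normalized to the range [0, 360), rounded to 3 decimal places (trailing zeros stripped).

Answer: 163

Derivation:
Executing turtle program step by step:
Start: pos=(0,0), heading=0, pen down
LT 90: heading 0 -> 90
FD 10.5: (0,0) -> (0,10.5) [heading=90, draw]
FD 12.7: (0,10.5) -> (0,23.2) [heading=90, draw]
FD 11.5: (0,23.2) -> (0,34.7) [heading=90, draw]
LT 73: heading 90 -> 163
FD 8.9: (0,34.7) -> (-8.511,37.302) [heading=163, draw]
Final: pos=(-8.511,37.302), heading=163, 4 segment(s) drawn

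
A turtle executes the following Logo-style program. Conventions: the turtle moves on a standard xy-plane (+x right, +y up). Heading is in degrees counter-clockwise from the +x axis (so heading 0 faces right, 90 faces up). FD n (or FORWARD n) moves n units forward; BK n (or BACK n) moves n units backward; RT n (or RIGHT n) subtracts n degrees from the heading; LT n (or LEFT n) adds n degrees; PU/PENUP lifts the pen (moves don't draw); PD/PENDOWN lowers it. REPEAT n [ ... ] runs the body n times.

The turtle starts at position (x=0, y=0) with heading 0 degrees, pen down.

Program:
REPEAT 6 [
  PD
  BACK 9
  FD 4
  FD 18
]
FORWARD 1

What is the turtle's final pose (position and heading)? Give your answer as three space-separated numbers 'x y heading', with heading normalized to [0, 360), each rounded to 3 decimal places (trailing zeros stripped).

Answer: 79 0 0

Derivation:
Executing turtle program step by step:
Start: pos=(0,0), heading=0, pen down
REPEAT 6 [
  -- iteration 1/6 --
  PD: pen down
  BK 9: (0,0) -> (-9,0) [heading=0, draw]
  FD 4: (-9,0) -> (-5,0) [heading=0, draw]
  FD 18: (-5,0) -> (13,0) [heading=0, draw]
  -- iteration 2/6 --
  PD: pen down
  BK 9: (13,0) -> (4,0) [heading=0, draw]
  FD 4: (4,0) -> (8,0) [heading=0, draw]
  FD 18: (8,0) -> (26,0) [heading=0, draw]
  -- iteration 3/6 --
  PD: pen down
  BK 9: (26,0) -> (17,0) [heading=0, draw]
  FD 4: (17,0) -> (21,0) [heading=0, draw]
  FD 18: (21,0) -> (39,0) [heading=0, draw]
  -- iteration 4/6 --
  PD: pen down
  BK 9: (39,0) -> (30,0) [heading=0, draw]
  FD 4: (30,0) -> (34,0) [heading=0, draw]
  FD 18: (34,0) -> (52,0) [heading=0, draw]
  -- iteration 5/6 --
  PD: pen down
  BK 9: (52,0) -> (43,0) [heading=0, draw]
  FD 4: (43,0) -> (47,0) [heading=0, draw]
  FD 18: (47,0) -> (65,0) [heading=0, draw]
  -- iteration 6/6 --
  PD: pen down
  BK 9: (65,0) -> (56,0) [heading=0, draw]
  FD 4: (56,0) -> (60,0) [heading=0, draw]
  FD 18: (60,0) -> (78,0) [heading=0, draw]
]
FD 1: (78,0) -> (79,0) [heading=0, draw]
Final: pos=(79,0), heading=0, 19 segment(s) drawn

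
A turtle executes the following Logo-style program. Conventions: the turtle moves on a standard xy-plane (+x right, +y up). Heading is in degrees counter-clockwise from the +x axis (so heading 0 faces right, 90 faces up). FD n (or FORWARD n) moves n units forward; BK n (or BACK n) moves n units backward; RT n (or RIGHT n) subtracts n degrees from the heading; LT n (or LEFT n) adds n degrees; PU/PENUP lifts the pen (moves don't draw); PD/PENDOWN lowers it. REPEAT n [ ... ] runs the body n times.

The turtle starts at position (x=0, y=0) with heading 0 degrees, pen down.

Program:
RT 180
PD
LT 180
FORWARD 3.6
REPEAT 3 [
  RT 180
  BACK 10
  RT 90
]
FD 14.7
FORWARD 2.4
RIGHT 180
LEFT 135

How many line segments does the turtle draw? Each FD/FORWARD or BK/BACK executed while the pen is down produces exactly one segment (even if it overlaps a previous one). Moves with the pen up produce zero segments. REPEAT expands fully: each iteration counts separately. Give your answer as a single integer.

Executing turtle program step by step:
Start: pos=(0,0), heading=0, pen down
RT 180: heading 0 -> 180
PD: pen down
LT 180: heading 180 -> 0
FD 3.6: (0,0) -> (3.6,0) [heading=0, draw]
REPEAT 3 [
  -- iteration 1/3 --
  RT 180: heading 0 -> 180
  BK 10: (3.6,0) -> (13.6,0) [heading=180, draw]
  RT 90: heading 180 -> 90
  -- iteration 2/3 --
  RT 180: heading 90 -> 270
  BK 10: (13.6,0) -> (13.6,10) [heading=270, draw]
  RT 90: heading 270 -> 180
  -- iteration 3/3 --
  RT 180: heading 180 -> 0
  BK 10: (13.6,10) -> (3.6,10) [heading=0, draw]
  RT 90: heading 0 -> 270
]
FD 14.7: (3.6,10) -> (3.6,-4.7) [heading=270, draw]
FD 2.4: (3.6,-4.7) -> (3.6,-7.1) [heading=270, draw]
RT 180: heading 270 -> 90
LT 135: heading 90 -> 225
Final: pos=(3.6,-7.1), heading=225, 6 segment(s) drawn
Segments drawn: 6

Answer: 6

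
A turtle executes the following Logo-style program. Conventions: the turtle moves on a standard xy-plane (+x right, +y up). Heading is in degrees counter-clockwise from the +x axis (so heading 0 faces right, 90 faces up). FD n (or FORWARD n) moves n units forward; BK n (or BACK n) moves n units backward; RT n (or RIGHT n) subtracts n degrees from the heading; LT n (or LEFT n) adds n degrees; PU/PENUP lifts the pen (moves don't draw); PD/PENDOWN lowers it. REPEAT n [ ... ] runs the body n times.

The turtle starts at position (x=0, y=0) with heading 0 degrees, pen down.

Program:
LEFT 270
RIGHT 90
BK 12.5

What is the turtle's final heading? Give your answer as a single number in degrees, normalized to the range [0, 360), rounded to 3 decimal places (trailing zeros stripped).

Answer: 180

Derivation:
Executing turtle program step by step:
Start: pos=(0,0), heading=0, pen down
LT 270: heading 0 -> 270
RT 90: heading 270 -> 180
BK 12.5: (0,0) -> (12.5,0) [heading=180, draw]
Final: pos=(12.5,0), heading=180, 1 segment(s) drawn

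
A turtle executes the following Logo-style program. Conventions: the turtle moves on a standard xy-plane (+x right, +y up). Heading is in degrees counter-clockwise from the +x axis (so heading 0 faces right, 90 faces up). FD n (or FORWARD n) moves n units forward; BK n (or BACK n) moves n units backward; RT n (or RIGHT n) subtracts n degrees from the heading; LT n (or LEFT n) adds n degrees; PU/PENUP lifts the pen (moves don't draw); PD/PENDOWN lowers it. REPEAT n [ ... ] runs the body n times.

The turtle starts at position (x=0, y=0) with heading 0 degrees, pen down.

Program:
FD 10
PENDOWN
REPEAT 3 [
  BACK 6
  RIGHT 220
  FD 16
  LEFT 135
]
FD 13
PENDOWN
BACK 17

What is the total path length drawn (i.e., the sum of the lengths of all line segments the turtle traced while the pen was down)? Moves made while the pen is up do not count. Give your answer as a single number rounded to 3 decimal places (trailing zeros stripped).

Answer: 106

Derivation:
Executing turtle program step by step:
Start: pos=(0,0), heading=0, pen down
FD 10: (0,0) -> (10,0) [heading=0, draw]
PD: pen down
REPEAT 3 [
  -- iteration 1/3 --
  BK 6: (10,0) -> (4,0) [heading=0, draw]
  RT 220: heading 0 -> 140
  FD 16: (4,0) -> (-8.257,10.285) [heading=140, draw]
  LT 135: heading 140 -> 275
  -- iteration 2/3 --
  BK 6: (-8.257,10.285) -> (-8.78,16.262) [heading=275, draw]
  RT 220: heading 275 -> 55
  FD 16: (-8.78,16.262) -> (0.398,29.368) [heading=55, draw]
  LT 135: heading 55 -> 190
  -- iteration 3/3 --
  BK 6: (0.398,29.368) -> (6.306,30.41) [heading=190, draw]
  RT 220: heading 190 -> 330
  FD 16: (6.306,30.41) -> (20.163,22.41) [heading=330, draw]
  LT 135: heading 330 -> 105
]
FD 13: (20.163,22.41) -> (16.798,34.967) [heading=105, draw]
PD: pen down
BK 17: (16.798,34.967) -> (21.198,18.546) [heading=105, draw]
Final: pos=(21.198,18.546), heading=105, 9 segment(s) drawn

Segment lengths:
  seg 1: (0,0) -> (10,0), length = 10
  seg 2: (10,0) -> (4,0), length = 6
  seg 3: (4,0) -> (-8.257,10.285), length = 16
  seg 4: (-8.257,10.285) -> (-8.78,16.262), length = 6
  seg 5: (-8.78,16.262) -> (0.398,29.368), length = 16
  seg 6: (0.398,29.368) -> (6.306,30.41), length = 6
  seg 7: (6.306,30.41) -> (20.163,22.41), length = 16
  seg 8: (20.163,22.41) -> (16.798,34.967), length = 13
  seg 9: (16.798,34.967) -> (21.198,18.546), length = 17
Total = 106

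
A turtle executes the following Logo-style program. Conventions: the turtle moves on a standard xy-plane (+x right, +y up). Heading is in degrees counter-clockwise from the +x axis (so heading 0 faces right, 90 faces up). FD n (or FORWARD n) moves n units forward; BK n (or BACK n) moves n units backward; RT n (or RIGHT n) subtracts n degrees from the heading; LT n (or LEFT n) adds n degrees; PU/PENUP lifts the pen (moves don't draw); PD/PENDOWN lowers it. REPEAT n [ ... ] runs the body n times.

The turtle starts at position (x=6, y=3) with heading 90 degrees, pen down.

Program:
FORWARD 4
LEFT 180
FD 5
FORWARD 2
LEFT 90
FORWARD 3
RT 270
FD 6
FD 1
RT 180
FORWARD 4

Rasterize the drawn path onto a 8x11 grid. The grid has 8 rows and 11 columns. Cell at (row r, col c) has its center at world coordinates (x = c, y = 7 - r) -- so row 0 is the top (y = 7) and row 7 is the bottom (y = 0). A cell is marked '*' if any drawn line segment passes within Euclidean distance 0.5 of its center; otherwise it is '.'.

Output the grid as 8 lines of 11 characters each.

Answer: ......*..*.
......*..*.
......*..*.
......*..*.
......*..*.
......*..*.
......*..*.
......****.

Derivation:
Segment 0: (6,3) -> (6,7)
Segment 1: (6,7) -> (6,2)
Segment 2: (6,2) -> (6,0)
Segment 3: (6,0) -> (9,-0)
Segment 4: (9,-0) -> (9,6)
Segment 5: (9,6) -> (9,7)
Segment 6: (9,7) -> (9,3)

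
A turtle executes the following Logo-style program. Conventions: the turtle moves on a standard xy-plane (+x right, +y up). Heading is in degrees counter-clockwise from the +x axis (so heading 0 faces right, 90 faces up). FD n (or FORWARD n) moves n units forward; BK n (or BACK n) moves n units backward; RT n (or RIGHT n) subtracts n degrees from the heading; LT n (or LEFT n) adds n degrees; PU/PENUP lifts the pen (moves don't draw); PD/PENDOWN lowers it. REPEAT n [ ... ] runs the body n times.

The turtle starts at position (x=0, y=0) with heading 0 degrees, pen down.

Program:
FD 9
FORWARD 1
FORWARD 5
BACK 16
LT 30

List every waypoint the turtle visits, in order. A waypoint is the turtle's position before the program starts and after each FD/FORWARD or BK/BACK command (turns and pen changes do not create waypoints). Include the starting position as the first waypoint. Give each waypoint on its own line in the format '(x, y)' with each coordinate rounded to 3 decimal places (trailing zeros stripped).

Answer: (0, 0)
(9, 0)
(10, 0)
(15, 0)
(-1, 0)

Derivation:
Executing turtle program step by step:
Start: pos=(0,0), heading=0, pen down
FD 9: (0,0) -> (9,0) [heading=0, draw]
FD 1: (9,0) -> (10,0) [heading=0, draw]
FD 5: (10,0) -> (15,0) [heading=0, draw]
BK 16: (15,0) -> (-1,0) [heading=0, draw]
LT 30: heading 0 -> 30
Final: pos=(-1,0), heading=30, 4 segment(s) drawn
Waypoints (5 total):
(0, 0)
(9, 0)
(10, 0)
(15, 0)
(-1, 0)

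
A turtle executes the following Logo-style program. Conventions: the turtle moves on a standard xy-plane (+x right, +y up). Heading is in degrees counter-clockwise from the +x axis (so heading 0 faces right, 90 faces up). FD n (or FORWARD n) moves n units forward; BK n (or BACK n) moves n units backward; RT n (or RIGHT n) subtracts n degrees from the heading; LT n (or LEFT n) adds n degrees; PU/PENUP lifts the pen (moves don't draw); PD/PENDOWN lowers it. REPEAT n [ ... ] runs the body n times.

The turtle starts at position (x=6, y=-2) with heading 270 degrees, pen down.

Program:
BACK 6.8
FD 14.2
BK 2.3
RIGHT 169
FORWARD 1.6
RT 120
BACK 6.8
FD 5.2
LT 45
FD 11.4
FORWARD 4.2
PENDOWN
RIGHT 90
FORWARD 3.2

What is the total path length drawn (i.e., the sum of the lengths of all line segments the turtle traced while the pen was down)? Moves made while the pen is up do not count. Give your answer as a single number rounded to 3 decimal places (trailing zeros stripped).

Executing turtle program step by step:
Start: pos=(6,-2), heading=270, pen down
BK 6.8: (6,-2) -> (6,4.8) [heading=270, draw]
FD 14.2: (6,4.8) -> (6,-9.4) [heading=270, draw]
BK 2.3: (6,-9.4) -> (6,-7.1) [heading=270, draw]
RT 169: heading 270 -> 101
FD 1.6: (6,-7.1) -> (5.695,-5.529) [heading=101, draw]
RT 120: heading 101 -> 341
BK 6.8: (5.695,-5.529) -> (-0.735,-3.316) [heading=341, draw]
FD 5.2: (-0.735,-3.316) -> (4.182,-5.008) [heading=341, draw]
LT 45: heading 341 -> 26
FD 11.4: (4.182,-5.008) -> (14.428,-0.011) [heading=26, draw]
FD 4.2: (14.428,-0.011) -> (18.203,1.83) [heading=26, draw]
PD: pen down
RT 90: heading 26 -> 296
FD 3.2: (18.203,1.83) -> (19.606,-1.046) [heading=296, draw]
Final: pos=(19.606,-1.046), heading=296, 9 segment(s) drawn

Segment lengths:
  seg 1: (6,-2) -> (6,4.8), length = 6.8
  seg 2: (6,4.8) -> (6,-9.4), length = 14.2
  seg 3: (6,-9.4) -> (6,-7.1), length = 2.3
  seg 4: (6,-7.1) -> (5.695,-5.529), length = 1.6
  seg 5: (5.695,-5.529) -> (-0.735,-3.316), length = 6.8
  seg 6: (-0.735,-3.316) -> (4.182,-5.008), length = 5.2
  seg 7: (4.182,-5.008) -> (14.428,-0.011), length = 11.4
  seg 8: (14.428,-0.011) -> (18.203,1.83), length = 4.2
  seg 9: (18.203,1.83) -> (19.606,-1.046), length = 3.2
Total = 55.7

Answer: 55.7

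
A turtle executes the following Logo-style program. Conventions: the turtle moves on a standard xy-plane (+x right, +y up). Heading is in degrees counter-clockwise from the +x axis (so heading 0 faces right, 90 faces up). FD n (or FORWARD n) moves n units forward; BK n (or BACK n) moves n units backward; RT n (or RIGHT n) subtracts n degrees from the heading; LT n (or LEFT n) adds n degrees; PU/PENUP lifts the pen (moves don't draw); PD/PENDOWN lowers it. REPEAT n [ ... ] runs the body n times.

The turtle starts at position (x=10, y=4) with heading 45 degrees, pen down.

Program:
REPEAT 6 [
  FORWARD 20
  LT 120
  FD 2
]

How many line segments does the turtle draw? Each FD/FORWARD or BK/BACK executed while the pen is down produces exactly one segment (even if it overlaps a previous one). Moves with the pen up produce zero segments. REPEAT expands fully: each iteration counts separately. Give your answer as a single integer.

Executing turtle program step by step:
Start: pos=(10,4), heading=45, pen down
REPEAT 6 [
  -- iteration 1/6 --
  FD 20: (10,4) -> (24.142,18.142) [heading=45, draw]
  LT 120: heading 45 -> 165
  FD 2: (24.142,18.142) -> (22.21,18.66) [heading=165, draw]
  -- iteration 2/6 --
  FD 20: (22.21,18.66) -> (2.892,23.836) [heading=165, draw]
  LT 120: heading 165 -> 285
  FD 2: (2.892,23.836) -> (3.409,21.904) [heading=285, draw]
  -- iteration 3/6 --
  FD 20: (3.409,21.904) -> (8.586,2.586) [heading=285, draw]
  LT 120: heading 285 -> 45
  FD 2: (8.586,2.586) -> (10,4) [heading=45, draw]
  -- iteration 4/6 --
  FD 20: (10,4) -> (24.142,18.142) [heading=45, draw]
  LT 120: heading 45 -> 165
  FD 2: (24.142,18.142) -> (22.21,18.66) [heading=165, draw]
  -- iteration 5/6 --
  FD 20: (22.21,18.66) -> (2.892,23.836) [heading=165, draw]
  LT 120: heading 165 -> 285
  FD 2: (2.892,23.836) -> (3.409,21.904) [heading=285, draw]
  -- iteration 6/6 --
  FD 20: (3.409,21.904) -> (8.586,2.586) [heading=285, draw]
  LT 120: heading 285 -> 45
  FD 2: (8.586,2.586) -> (10,4) [heading=45, draw]
]
Final: pos=(10,4), heading=45, 12 segment(s) drawn
Segments drawn: 12

Answer: 12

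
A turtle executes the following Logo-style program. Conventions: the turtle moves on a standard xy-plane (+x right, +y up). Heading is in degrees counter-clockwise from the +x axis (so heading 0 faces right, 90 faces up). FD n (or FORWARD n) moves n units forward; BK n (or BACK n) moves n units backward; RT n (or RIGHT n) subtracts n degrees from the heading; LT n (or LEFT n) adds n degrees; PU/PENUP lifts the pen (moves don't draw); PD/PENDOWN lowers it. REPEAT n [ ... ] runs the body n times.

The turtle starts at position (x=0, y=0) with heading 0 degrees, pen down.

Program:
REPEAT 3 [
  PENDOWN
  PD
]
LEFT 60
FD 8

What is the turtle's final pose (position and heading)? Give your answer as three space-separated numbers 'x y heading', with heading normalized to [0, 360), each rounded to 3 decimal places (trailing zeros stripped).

Answer: 4 6.928 60

Derivation:
Executing turtle program step by step:
Start: pos=(0,0), heading=0, pen down
REPEAT 3 [
  -- iteration 1/3 --
  PD: pen down
  PD: pen down
  -- iteration 2/3 --
  PD: pen down
  PD: pen down
  -- iteration 3/3 --
  PD: pen down
  PD: pen down
]
LT 60: heading 0 -> 60
FD 8: (0,0) -> (4,6.928) [heading=60, draw]
Final: pos=(4,6.928), heading=60, 1 segment(s) drawn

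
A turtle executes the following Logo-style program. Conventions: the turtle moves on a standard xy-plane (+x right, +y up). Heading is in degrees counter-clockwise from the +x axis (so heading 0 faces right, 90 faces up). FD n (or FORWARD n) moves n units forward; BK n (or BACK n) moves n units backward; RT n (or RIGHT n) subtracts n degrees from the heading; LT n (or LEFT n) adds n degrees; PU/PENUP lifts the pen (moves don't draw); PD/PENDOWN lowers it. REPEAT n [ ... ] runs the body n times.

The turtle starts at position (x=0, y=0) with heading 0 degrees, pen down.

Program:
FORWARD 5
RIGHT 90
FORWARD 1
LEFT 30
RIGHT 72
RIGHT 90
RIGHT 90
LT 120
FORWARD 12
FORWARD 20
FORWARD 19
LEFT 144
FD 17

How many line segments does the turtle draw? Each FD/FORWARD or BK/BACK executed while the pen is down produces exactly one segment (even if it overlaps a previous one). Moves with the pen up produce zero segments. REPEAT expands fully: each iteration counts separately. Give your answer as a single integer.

Executing turtle program step by step:
Start: pos=(0,0), heading=0, pen down
FD 5: (0,0) -> (5,0) [heading=0, draw]
RT 90: heading 0 -> 270
FD 1: (5,0) -> (5,-1) [heading=270, draw]
LT 30: heading 270 -> 300
RT 72: heading 300 -> 228
RT 90: heading 228 -> 138
RT 90: heading 138 -> 48
LT 120: heading 48 -> 168
FD 12: (5,-1) -> (-6.738,1.495) [heading=168, draw]
FD 20: (-6.738,1.495) -> (-26.301,5.653) [heading=168, draw]
FD 19: (-26.301,5.653) -> (-44.886,9.603) [heading=168, draw]
LT 144: heading 168 -> 312
FD 17: (-44.886,9.603) -> (-33.51,-3.03) [heading=312, draw]
Final: pos=(-33.51,-3.03), heading=312, 6 segment(s) drawn
Segments drawn: 6

Answer: 6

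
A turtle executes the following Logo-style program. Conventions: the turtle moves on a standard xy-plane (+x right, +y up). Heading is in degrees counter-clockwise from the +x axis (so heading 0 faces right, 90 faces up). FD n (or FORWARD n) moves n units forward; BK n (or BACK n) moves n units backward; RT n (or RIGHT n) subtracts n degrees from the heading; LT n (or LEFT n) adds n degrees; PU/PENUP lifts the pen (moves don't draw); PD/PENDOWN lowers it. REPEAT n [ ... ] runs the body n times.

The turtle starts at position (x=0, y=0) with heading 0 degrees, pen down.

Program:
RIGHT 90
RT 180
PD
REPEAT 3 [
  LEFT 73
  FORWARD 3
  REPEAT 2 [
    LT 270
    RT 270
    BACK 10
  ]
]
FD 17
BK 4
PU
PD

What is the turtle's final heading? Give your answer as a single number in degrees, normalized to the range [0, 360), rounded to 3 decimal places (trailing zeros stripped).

Executing turtle program step by step:
Start: pos=(0,0), heading=0, pen down
RT 90: heading 0 -> 270
RT 180: heading 270 -> 90
PD: pen down
REPEAT 3 [
  -- iteration 1/3 --
  LT 73: heading 90 -> 163
  FD 3: (0,0) -> (-2.869,0.877) [heading=163, draw]
  REPEAT 2 [
    -- iteration 1/2 --
    LT 270: heading 163 -> 73
    RT 270: heading 73 -> 163
    BK 10: (-2.869,0.877) -> (6.694,-2.047) [heading=163, draw]
    -- iteration 2/2 --
    LT 270: heading 163 -> 73
    RT 270: heading 73 -> 163
    BK 10: (6.694,-2.047) -> (16.257,-4.97) [heading=163, draw]
  ]
  -- iteration 2/3 --
  LT 73: heading 163 -> 236
  FD 3: (16.257,-4.97) -> (14.58,-7.457) [heading=236, draw]
  REPEAT 2 [
    -- iteration 1/2 --
    LT 270: heading 236 -> 146
    RT 270: heading 146 -> 236
    BK 10: (14.58,-7.457) -> (20.172,0.833) [heading=236, draw]
    -- iteration 2/2 --
    LT 270: heading 236 -> 146
    RT 270: heading 146 -> 236
    BK 10: (20.172,0.833) -> (25.763,9.123) [heading=236, draw]
  ]
  -- iteration 3/3 --
  LT 73: heading 236 -> 309
  FD 3: (25.763,9.123) -> (27.651,6.792) [heading=309, draw]
  REPEAT 2 [
    -- iteration 1/2 --
    LT 270: heading 309 -> 219
    RT 270: heading 219 -> 309
    BK 10: (27.651,6.792) -> (21.358,14.563) [heading=309, draw]
    -- iteration 2/2 --
    LT 270: heading 309 -> 219
    RT 270: heading 219 -> 309
    BK 10: (21.358,14.563) -> (15.065,22.335) [heading=309, draw]
  ]
]
FD 17: (15.065,22.335) -> (25.763,9.123) [heading=309, draw]
BK 4: (25.763,9.123) -> (23.246,12.232) [heading=309, draw]
PU: pen up
PD: pen down
Final: pos=(23.246,12.232), heading=309, 11 segment(s) drawn

Answer: 309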